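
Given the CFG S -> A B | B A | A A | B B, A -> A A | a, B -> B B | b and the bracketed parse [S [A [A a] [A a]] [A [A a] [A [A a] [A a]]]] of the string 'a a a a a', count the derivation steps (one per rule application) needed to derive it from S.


Every bracketed nonterminal node [X ...] in the tree is produced by exactly one rule application.
Reading the tree off as a leftmost derivation:
  Step 1: S  =>  A A   (applied S -> A A)
  Step 2: A A  =>  A A A   (applied A -> A A)
  Step 3: A A A  =>  a A A   (applied A -> a)
  Step 4: a A A  =>  a a A   (applied A -> a)
  Step 5: a a A  =>  a a A A   (applied A -> A A)
  Step 6: a a A A  =>  a a a A   (applied A -> a)
  Step 7: a a a A  =>  a a a A A   (applied A -> A A)
  Step 8: a a a A A  =>  a a a a A   (applied A -> a)
  Step 9: a a a a A  =>  a a a a a   (applied A -> a)
Final yield: a a a a a
Total rewrite steps: 9

9


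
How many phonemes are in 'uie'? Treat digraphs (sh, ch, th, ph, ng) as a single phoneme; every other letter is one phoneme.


Parsing 'uie' greedily, digraphs first:
  'u' -> vowel phoneme (phonemes so far: 1)
  'i' -> vowel phoneme (phonemes so far: 2)
  'e' -> vowel phoneme (phonemes so far: 3)
Total phonemes: 3

3


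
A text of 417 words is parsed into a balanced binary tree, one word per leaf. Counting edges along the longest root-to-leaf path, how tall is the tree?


In a balanced binary tree with n leaves the deepest leaf is ceil(log2(n)) edges below the root.
log2(417) = 8.7039
ceil(8.7039) = 9
height (edges) = 9

9


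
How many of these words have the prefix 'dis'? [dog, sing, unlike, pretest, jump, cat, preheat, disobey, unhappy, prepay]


Checking each word for prefix 'dis':
  'dog' -> no (count: 0)
  'sing' -> no (count: 0)
  'unlike' -> no (count: 0)
  'pretest' -> no (count: 0)
  'jump' -> no (count: 0)
  'cat' -> no (count: 0)
  'preheat' -> no (count: 0)
  'disobey' -> YES, starts with 'dis' (count: 1)
  'unhappy' -> no (count: 1)
  'prepay' -> no (count: 1)
Total with prefix 'dis': 1

1


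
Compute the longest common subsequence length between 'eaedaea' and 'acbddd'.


DP table for LCS of 'eaedaea' and 'acbddd':
       a  c  b  d  d  d
    0  0  0  0  0  0  0
  e 0  0  0  0  0  0  0
  a 0  1  1  1  1  1  1
  e 0  1  1  1  1  1  1
  d 0  1  1  1  2  2  2
  a 0  1  1  1  2  2  2
  e 0  1  1  1  2  2  2
  a 0  1  1  1  2  2  2
LCS: 'ad'
LCS length = 2

2


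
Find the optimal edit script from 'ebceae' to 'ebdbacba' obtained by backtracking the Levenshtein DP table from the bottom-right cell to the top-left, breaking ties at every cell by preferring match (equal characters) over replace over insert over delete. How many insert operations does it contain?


Edit distance = 5. Backtracking from cell (6, 8) with preference match > replace > insert > delete,
then listing the resulting alignment 'ebceae' -> 'ebdbacba' left to right:
  Step 1: keep 'e'
  Step 2: keep 'b'
  Step 3: replace c->d
  Step 4: replace e->b
  Step 5: keep 'a'
  Step 6: insert 'c' [insertion #1]
  Step 7: insert 'b' [insertion #2]
  Step 8: replace e->a
Total insertions: 2

2


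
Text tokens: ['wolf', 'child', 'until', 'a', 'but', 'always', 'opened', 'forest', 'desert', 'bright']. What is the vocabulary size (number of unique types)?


Listing all tokens and tracking unique types:
  Token 1: 'wolf' -> NEW (unique so far: 1)
  Token 2: 'child' -> NEW (unique so far: 2)
  Token 3: 'until' -> NEW (unique so far: 3)
  Token 4: 'a' -> NEW (unique so far: 4)
  Token 5: 'but' -> NEW (unique so far: 5)
  Token 6: 'always' -> NEW (unique so far: 6)
  Token 7: 'opened' -> NEW (unique so far: 7)
  Token 8: 'forest' -> NEW (unique so far: 8)
  Token 9: 'desert' -> NEW (unique so far: 9)
  Token 10: 'bright' -> NEW (unique so far: 10)
Unique types: ('a', 'always', 'bright', 'but', 'child', 'desert', 'forest', 'opened', 'until', 'wolf')
Vocabulary size: 10

10


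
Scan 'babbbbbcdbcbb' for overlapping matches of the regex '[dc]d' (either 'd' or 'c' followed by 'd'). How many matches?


Pattern: [dc]d means either 'd' or 'c' followed by 'd'.
Scanning 'babbbbbcdbcbb' position-by-position:
  Pos 0: window 'ba' -> no
  Pos 1: window 'ab' -> no
  Pos 2: window 'bb' -> no
  Pos 3: window 'bb' -> no
  Pos 4: window 'bb' -> no
  Pos 5: window 'bb' -> no
  Pos 6: window 'bc' -> no
  Pos 7: window 'cd' -> MATCH
  Pos 8: window 'db' -> no
  Pos 9: window 'bc' -> no
  Pos 10: window 'cb' -> no
  Pos 11: window 'bb' -> no
  Pos 12: window 'b' -> no
Total matches: 1

1


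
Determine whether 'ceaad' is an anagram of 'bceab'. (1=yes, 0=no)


Sort characters of 'ceaad': 'aacde'
Sort characters of 'bceab': 'abbce'
Sorted forms differ -> they are NOT anagrams
Result: 0

0


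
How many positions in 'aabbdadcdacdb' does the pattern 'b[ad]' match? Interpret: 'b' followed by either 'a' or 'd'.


Pattern: b[ad] means 'b' followed by either 'a' or 'd'.
Scanning 'aabbdadcdacdb' position-by-position:
  Pos 0: window 'aa' -> no
  Pos 1: window 'ab' -> no
  Pos 2: window 'bb' -> no
  Pos 3: window 'bd' -> MATCH
  Pos 4: window 'da' -> no
  Pos 5: window 'ad' -> no
  Pos 6: window 'dc' -> no
  Pos 7: window 'cd' -> no
  Pos 8: window 'da' -> no
  Pos 9: window 'ac' -> no
  Pos 10: window 'cd' -> no
  Pos 11: window 'db' -> no
  Pos 12: window 'b' -> no
Total matches: 1

1


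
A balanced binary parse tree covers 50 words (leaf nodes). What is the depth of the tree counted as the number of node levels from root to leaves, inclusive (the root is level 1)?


In a balanced binary tree with n leaves the deepest leaf is ceil(log2(n)) edges below the root,
so counting node levels inclusive of root and leaves gives ceil(log2(n)) + 1 levels.
log2(50) = 5.6439
ceil(5.6439) = 6
levels = 6 + 1 = 7

7


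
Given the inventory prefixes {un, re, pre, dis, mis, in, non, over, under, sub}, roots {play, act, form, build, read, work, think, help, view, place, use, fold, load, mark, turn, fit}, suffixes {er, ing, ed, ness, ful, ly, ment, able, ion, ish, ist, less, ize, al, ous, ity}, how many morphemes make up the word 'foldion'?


Segmenting 'foldion' against the inventory:
  'fold' -> root (morpheme 1)
  'ion' -> suffix (morpheme 2)
Total morphemes: 2

2


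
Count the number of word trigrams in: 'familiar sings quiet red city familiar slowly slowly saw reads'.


Word trigrams from [10] words:
  Trigram 1: (familiar sings quiet)
  Trigram 2: (sings quiet red)
  Trigram 3: (quiet red city)
  Trigram 4: (red city familiar)
  Trigram 5: (city familiar slowly)
  Trigram 6: (familiar slowly slowly)
  Trigram 7: (slowly slowly saw)
  Trigram 8: (slowly saw reads)
Total word trigrams: 10 - 2 = 8

8


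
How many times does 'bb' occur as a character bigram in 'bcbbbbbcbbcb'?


Scanning 'bcbbbbbcbbcb' for bigram 'bb':
  Position 0: 'bc' -> no
  Position 1: 'cb' -> no
  Position 2: 'bb' -> MATCH
  Position 3: 'bb' -> MATCH
  Position 4: 'bb' -> MATCH
  Position 5: 'bb' -> MATCH
  Position 6: 'bc' -> no
  Position 7: 'cb' -> no
  Position 8: 'bb' -> MATCH
  Position 9: 'bc' -> no
  Position 10: 'cb' -> no
Total matches: 5

5


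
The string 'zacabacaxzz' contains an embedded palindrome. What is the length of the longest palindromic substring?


Scanning 'zacabacaxzz' for palindromic substrings.
Substring at positions 1-7: 'acabaca'.
Check: reverse('acabaca') = 'acabaca' -> palindrome confirmed.
Neighbouring characters ('z' / 'x') break symmetry, so it cannot extend further.
No longer palindromic substring exists; longest length = 7

7


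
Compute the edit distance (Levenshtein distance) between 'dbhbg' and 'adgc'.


Building DP table for s1='dbhbg' (len 5) and s2='adgc' (len 4):
       a  d  g  c
    0  1  2  3  4
  d 1  1  1  2  3
  b 2  2  2  2  3
  h 3  3  3  3  3
  b 4  4  4  4  4
  g 5  5  5  4  5
Edit distance = dp[5][4] = 5

5


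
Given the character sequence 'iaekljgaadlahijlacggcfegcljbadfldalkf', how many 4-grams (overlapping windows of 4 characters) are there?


String 'iaekljgaadlahijlacggcfegcljbadfldalkf' has length L = 37.
Number of overlapping n-grams = L - n + 1
Substituting: 37 - 4 + 1 = 34

34


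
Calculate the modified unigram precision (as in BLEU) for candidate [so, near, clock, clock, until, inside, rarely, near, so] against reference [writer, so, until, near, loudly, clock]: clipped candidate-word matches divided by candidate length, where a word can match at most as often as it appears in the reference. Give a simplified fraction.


Reference word counts: {'clock': 1, 'loudly': 1, 'near': 1, 'so': 1, 'until': 1, 'writer': 1}
Checking each candidate word (with clipping):
  'so' -> in reference (ref count 1, used 1/1) -> match (matches: 1)
  'near' -> in reference (ref count 1, used 1/1) -> match (matches: 2)
  'clock' -> in reference (ref count 1, used 1/1) -> match (matches: 3)
  'clock' -> ref count 1 already used up (1/1) -> clipped, no match (matches: 3)
  'until' -> in reference (ref count 1, used 1/1) -> match (matches: 4)
  'inside' -> not in reference -> no match (matches: 4)
  'rarely' -> not in reference -> no match (matches: 4)
  'near' -> ref count 1 already used up (1/1) -> clipped, no match (matches: 4)
  'so' -> ref count 1 already used up (1/1) -> clipped, no match (matches: 4)
Clipped matches: 4, Candidate length: 9
Precision = 4/9

4/9


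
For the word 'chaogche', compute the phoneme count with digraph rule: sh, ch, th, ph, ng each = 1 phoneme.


Parsing 'chaogche' greedily, digraphs first:
  'ch' -> digraph (1 consonant phoneme) (phonemes so far: 1)
  'a' -> vowel phoneme (phonemes so far: 2)
  'o' -> vowel phoneme (phonemes so far: 3)
  'g' -> consonant phoneme (phonemes so far: 4)
  'ch' -> digraph (1 consonant phoneme) (phonemes so far: 5)
  'e' -> vowel phoneme (phonemes so far: 6)
Total phonemes: 6

6


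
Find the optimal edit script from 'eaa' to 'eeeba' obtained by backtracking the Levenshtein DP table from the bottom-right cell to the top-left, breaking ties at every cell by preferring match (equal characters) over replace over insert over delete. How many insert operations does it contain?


Edit distance = 3. Backtracking from cell (3, 5) with preference match > replace > insert > delete,
then listing the resulting alignment 'eaa' -> 'eeeba' left to right:
  Step 1: insert 'e' [insertion #1]
  Step 2: insert 'e' [insertion #2]
  Step 3: keep 'e'
  Step 4: replace a->b
  Step 5: keep 'a'
Total insertions: 2

2


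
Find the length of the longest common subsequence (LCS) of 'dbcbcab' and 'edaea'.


DP table for LCS of 'dbcbcab' and 'edaea':
       e  d  a  e  a
    0  0  0  0  0  0
  d 0  0  1  1  1  1
  b 0  0  1  1  1  1
  c 0  0  1  1  1  1
  b 0  0  1  1  1  1
  c 0  0  1  1  1  1
  a 0  0  1  2  2  2
  b 0  0  1  2  2  2
LCS: 'da'
LCS length = 2

2


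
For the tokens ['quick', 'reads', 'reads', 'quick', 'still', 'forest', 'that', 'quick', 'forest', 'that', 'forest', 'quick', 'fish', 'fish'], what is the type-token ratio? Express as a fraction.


Tokens: 14
Unique types: ('fish', 'forest', 'quick', 'reads', 'still', 'that') = 6
TTR = 6/14
Simplify: divide both by 2 -> 3/7
TTR = 3/7

3/7


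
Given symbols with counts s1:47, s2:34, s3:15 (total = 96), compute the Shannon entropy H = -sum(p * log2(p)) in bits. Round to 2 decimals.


Computing entropy H = -sum(p_i * log2(p_i)):
  s1: p = 47/96 = 0.4896, -p*log2(p) = 0.5045
  s2: p = 34/96 = 0.3542, -p*log2(p) = 0.5304
  s3: p = 15/96 = 0.1562, -p*log2(p) = 0.4184
H = sum of terms = 1.4533
Rounded to 2 decimals: 1.45

1.45


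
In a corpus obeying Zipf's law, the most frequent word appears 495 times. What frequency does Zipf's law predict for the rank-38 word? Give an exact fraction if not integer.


Zipf's law: freq(rank) = f1 / rank
f1 = 495, rank = 38
freq = 495 / 38
GCD(495, 38) = 1
Simplified: 495/38

495/38


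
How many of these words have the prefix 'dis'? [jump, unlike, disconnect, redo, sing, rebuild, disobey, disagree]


Checking each word for prefix 'dis':
  'jump' -> no (count: 0)
  'unlike' -> no (count: 0)
  'disconnect' -> YES, starts with 'dis' (count: 1)
  'redo' -> no (count: 1)
  'sing' -> no (count: 1)
  'rebuild' -> no (count: 1)
  'disobey' -> YES, starts with 'dis' (count: 2)
  'disagree' -> YES, starts with 'dis' (count: 3)
Total with prefix 'dis': 3

3


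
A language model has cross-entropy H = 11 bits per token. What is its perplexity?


Perplexity formula: PP = 2^H
H = 11
PP = 2^11
PP = 2^11 = 2048

2048


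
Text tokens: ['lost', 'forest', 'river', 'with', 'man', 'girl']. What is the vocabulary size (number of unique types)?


Listing all tokens and tracking unique types:
  Token 1: 'lost' -> NEW (unique so far: 1)
  Token 2: 'forest' -> NEW (unique so far: 2)
  Token 3: 'river' -> NEW (unique so far: 3)
  Token 4: 'with' -> NEW (unique so far: 4)
  Token 5: 'man' -> NEW (unique so far: 5)
  Token 6: 'girl' -> NEW (unique so far: 6)
Unique types: ('forest', 'girl', 'lost', 'man', 'river', 'with')
Vocabulary size: 6

6


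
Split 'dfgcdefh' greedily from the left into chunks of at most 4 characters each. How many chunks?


'dfgcdefh' has 8 characters.
Chunking with max size 4:
  Chunk 1: 'dfgc' (positions 0-3)
  Chunk 2: 'defh' (positions 4-7)
Total chunks: ceil(8 / 4) = 2

2


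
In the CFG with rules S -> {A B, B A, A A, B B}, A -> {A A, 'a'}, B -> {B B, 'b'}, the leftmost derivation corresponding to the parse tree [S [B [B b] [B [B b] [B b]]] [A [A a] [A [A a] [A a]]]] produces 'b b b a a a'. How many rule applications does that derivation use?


Every bracketed nonterminal node [X ...] in the tree is produced by exactly one rule application.
Reading the tree off as a leftmost derivation:
  Step 1: S  =>  B A   (applied S -> B A)
  Step 2: B A  =>  B B A   (applied B -> B B)
  Step 3: B B A  =>  b B A   (applied B -> b)
  Step 4: b B A  =>  b B B A   (applied B -> B B)
  Step 5: b B B A  =>  b b B A   (applied B -> b)
  Step 6: b b B A  =>  b b b A   (applied B -> b)
  Step 7: b b b A  =>  b b b A A   (applied A -> A A)
  Step 8: b b b A A  =>  b b b a A   (applied A -> a)
  Step 9: b b b a A  =>  b b b a A A   (applied A -> A A)
  Step 10: b b b a A A  =>  b b b a a A   (applied A -> a)
  Step 11: b b b a a A  =>  b b b a a a   (applied A -> a)
Final yield: b b b a a a
Total rewrite steps: 11

11


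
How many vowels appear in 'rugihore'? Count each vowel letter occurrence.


Scanning each character of 'rugihore':
  Position 1: 'r' -> consonant (running count: 0)
  Position 2: 'u' -> vowel (running count: 1)
  Position 3: 'g' -> consonant (running count: 1)
  Position 4: 'i' -> vowel (running count: 2)
  Position 5: 'h' -> consonant (running count: 2)
  Position 6: 'o' -> vowel (running count: 3)
  Position 7: 'r' -> consonant (running count: 3)
  Position 8: 'e' -> vowel (running count: 4)
Total vowels: 4

4


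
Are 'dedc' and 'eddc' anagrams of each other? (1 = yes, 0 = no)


Sort characters of 'dedc': 'cdde'
Sort characters of 'eddc': 'cdde'
Sorted forms match -> they ARE anagrams
Result: 1

1


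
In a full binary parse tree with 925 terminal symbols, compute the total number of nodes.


Leaf nodes (terminals): 925
Internal nodes = n - 1 = 925 - 1 = 924
Total = leaves + internal = 925 + 924 = 1849

1849


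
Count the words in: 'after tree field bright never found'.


Counting words by splitting on spaces:
  Word 1: 'after'
  Word 2: 'tree'
  Word 3: 'field'
  Word 4: 'bright'
  Word 5: 'never'
  Word 6: 'found'
Total words: 6

6


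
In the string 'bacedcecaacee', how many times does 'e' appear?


Scanning 'bacedcecaacee' for 'e':
  Position 3: 'e' -> MATCH (count: 1)
  Position 6: 'e' -> MATCH (count: 2)
  Position 11: 'e' -> MATCH (count: 3)
  Position 12: 'e' -> MATCH (count: 4)
Total occurrences of 'e': 4

4


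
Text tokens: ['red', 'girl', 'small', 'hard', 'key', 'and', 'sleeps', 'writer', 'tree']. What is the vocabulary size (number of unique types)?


Listing all tokens and tracking unique types:
  Token 1: 'red' -> NEW (unique so far: 1)
  Token 2: 'girl' -> NEW (unique so far: 2)
  Token 3: 'small' -> NEW (unique so far: 3)
  Token 4: 'hard' -> NEW (unique so far: 4)
  Token 5: 'key' -> NEW (unique so far: 5)
  Token 6: 'and' -> NEW (unique so far: 6)
  Token 7: 'sleeps' -> NEW (unique so far: 7)
  Token 8: 'writer' -> NEW (unique so far: 8)
  Token 9: 'tree' -> NEW (unique so far: 9)
Unique types: ('and', 'girl', 'hard', 'key', 'red', 'sleeps', 'small', 'tree', 'writer')
Vocabulary size: 9

9


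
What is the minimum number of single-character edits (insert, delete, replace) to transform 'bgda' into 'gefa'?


Building DP table for s1='bgda' (len 4) and s2='gefa' (len 4):
       g  e  f  a
    0  1  2  3  4
  b 1  1  2  3  4
  g 2  1  2  3  4
  d 3  2  2  3  4
  a 4  3  3  3  3
Edit distance = dp[4][4] = 3

3


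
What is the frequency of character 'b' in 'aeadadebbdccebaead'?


Scanning 'aeadadebbdccebaead' for 'b':
  Position 7: 'b' -> MATCH (count: 1)
  Position 8: 'b' -> MATCH (count: 2)
  Position 13: 'b' -> MATCH (count: 3)
Total occurrences of 'b': 3

3


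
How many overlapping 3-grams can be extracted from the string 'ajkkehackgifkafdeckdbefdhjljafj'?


String 'ajkkehackgifkafdeckdbefdhjljafj' has length L = 31.
Number of overlapping n-grams = L - n + 1
Substituting: 31 - 3 + 1 = 29

29


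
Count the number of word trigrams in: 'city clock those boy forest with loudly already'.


Word trigrams from [8] words:
  Trigram 1: (city clock those)
  Trigram 2: (clock those boy)
  Trigram 3: (those boy forest)
  Trigram 4: (boy forest with)
  Trigram 5: (forest with loudly)
  Trigram 6: (with loudly already)
Total word trigrams: 8 - 2 = 6

6


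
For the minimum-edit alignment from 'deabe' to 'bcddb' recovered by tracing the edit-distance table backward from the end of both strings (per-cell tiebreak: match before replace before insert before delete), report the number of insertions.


Edit distance = 5. Backtracking from cell (5, 5) with preference match > replace > insert > delete,
then listing the resulting alignment 'deabe' -> 'bcddb' left to right:
  Step 1: replace d->b
  Step 2: replace e->c
  Step 3: replace a->d
  Step 4: replace b->d
  Step 5: replace e->b
Total insertions: 0

0


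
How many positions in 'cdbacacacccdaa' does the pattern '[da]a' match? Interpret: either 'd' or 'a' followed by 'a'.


Pattern: [da]a means either 'd' or 'a' followed by 'a'.
Scanning 'cdbacacacccdaa' position-by-position:
  Pos 0: window 'cd' -> no
  Pos 1: window 'db' -> no
  Pos 2: window 'ba' -> no
  Pos 3: window 'ac' -> no
  Pos 4: window 'ca' -> no
  Pos 5: window 'ac' -> no
  Pos 6: window 'ca' -> no
  Pos 7: window 'ac' -> no
  Pos 8: window 'cc' -> no
  Pos 9: window 'cc' -> no
  Pos 10: window 'cd' -> no
  Pos 11: window 'da' -> MATCH
  Pos 12: window 'aa' -> MATCH
  Pos 13: window 'a' -> no
Total matches: 2

2


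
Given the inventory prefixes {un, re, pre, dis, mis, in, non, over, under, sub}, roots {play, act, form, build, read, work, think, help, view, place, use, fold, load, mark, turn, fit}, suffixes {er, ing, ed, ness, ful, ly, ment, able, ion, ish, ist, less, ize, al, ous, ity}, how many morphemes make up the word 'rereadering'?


Segmenting 'rereadering' against the inventory:
  're' -> prefix (morpheme 1)
  'read' -> root (morpheme 2)
  'er' -> suffix (morpheme 3)
  'ing' -> suffix (morpheme 4)
Total morphemes: 4

4


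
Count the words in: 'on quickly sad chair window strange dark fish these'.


Counting words by splitting on spaces:
  Word 1: 'on'
  Word 2: 'quickly'
  Word 3: 'sad'
  Word 4: 'chair'
  Word 5: 'window'
  Word 6: 'strange'
  Word 7: 'dark'
  Word 8: 'fish'
  Word 9: 'these'
Total words: 9

9


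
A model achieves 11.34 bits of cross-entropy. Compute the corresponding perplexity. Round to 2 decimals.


Perplexity formula: PP = 2^H
H = 11.34
PP = 2^11.34
Decompose: 2^11.34 = 2^11 * 2^0.34
2^11 = 2048, 2^0.34 ~ 1.2657566
PP ~ 2048 * 1.2657566 = 2592.2695168
Rounded to 2 decimals: 2592.27

2592.27


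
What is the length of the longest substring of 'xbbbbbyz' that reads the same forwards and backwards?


Scanning 'xbbbbbyz' for palindromic substrings.
Substring at positions 1-5: 'bbbbb'.
Check: reverse('bbbbb') = 'bbbbb' -> palindrome confirmed.
Neighbouring characters ('x' / 'y') break symmetry, so it cannot extend further.
No longer palindromic substring exists; longest length = 5

5


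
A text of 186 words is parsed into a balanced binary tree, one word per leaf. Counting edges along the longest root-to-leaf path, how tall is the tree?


In a balanced binary tree with n leaves the deepest leaf is ceil(log2(n)) edges below the root.
log2(186) = 7.5392
ceil(7.5392) = 8
height (edges) = 8

8


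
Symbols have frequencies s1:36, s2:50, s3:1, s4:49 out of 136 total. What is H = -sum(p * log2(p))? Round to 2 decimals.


Computing entropy H = -sum(p_i * log2(p_i)):
  s1: p = 36/136 = 0.2647, -p*log2(p) = 0.5076
  s2: p = 50/136 = 0.3676, -p*log2(p) = 0.5307
  s3: p = 1/136 = 0.0074, -p*log2(p) = 0.0521
  s4: p = 49/136 = 0.3603, -p*log2(p) = 0.5306
H = sum of terms = 1.6210
Rounded to 2 decimals: 1.62

1.62


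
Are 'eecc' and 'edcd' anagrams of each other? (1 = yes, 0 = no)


Sort characters of 'eecc': 'ccee'
Sort characters of 'edcd': 'cdde'
Sorted forms differ -> they are NOT anagrams
Result: 0

0


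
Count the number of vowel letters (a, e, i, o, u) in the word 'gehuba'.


Scanning each character of 'gehuba':
  Position 1: 'g' -> consonant (running count: 0)
  Position 2: 'e' -> vowel (running count: 1)
  Position 3: 'h' -> consonant (running count: 1)
  Position 4: 'u' -> vowel (running count: 2)
  Position 5: 'b' -> consonant (running count: 2)
  Position 6: 'a' -> vowel (running count: 3)
Total vowels: 3

3


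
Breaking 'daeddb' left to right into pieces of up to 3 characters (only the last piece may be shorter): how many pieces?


'daeddb' has 6 characters.
Chunking with max size 3:
  Chunk 1: 'dae' (positions 0-2)
  Chunk 2: 'ddb' (positions 3-5)
Total chunks: ceil(6 / 3) = 2

2


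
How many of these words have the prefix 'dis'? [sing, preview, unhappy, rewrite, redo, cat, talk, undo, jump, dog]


Checking each word for prefix 'dis':
  'sing' -> no (count: 0)
  'preview' -> no (count: 0)
  'unhappy' -> no (count: 0)
  'rewrite' -> no (count: 0)
  'redo' -> no (count: 0)
  'cat' -> no (count: 0)
  'talk' -> no (count: 0)
  'undo' -> no (count: 0)
  'jump' -> no (count: 0)
  'dog' -> no (count: 0)
Total with prefix 'dis': 0

0


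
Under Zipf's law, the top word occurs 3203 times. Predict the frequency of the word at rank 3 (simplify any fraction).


Zipf's law: freq(rank) = f1 / rank
f1 = 3203, rank = 3
freq = 3203 / 3
GCD(3203, 3) = 1
Simplified: 3203/3

3203/3


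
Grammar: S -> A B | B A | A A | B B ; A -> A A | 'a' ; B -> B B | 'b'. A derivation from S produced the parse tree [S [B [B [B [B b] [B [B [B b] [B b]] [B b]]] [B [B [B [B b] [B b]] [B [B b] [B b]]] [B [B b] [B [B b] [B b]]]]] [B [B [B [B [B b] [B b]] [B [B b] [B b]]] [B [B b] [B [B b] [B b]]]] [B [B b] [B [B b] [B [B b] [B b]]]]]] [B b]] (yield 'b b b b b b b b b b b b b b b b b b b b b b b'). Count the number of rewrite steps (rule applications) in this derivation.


Every bracketed nonterminal node [X ...] in the tree is produced by exactly one rule application.
Reading the tree off as a leftmost derivation:
  Step 1: S  =>  B B   (applied S -> B B)
  Step 2: B B  =>  B B B   (applied B -> B B)
  Step 3: B B B  =>  B B B B   (applied B -> B B)
  Step 4: B B B B  =>  B B B B B   (applied B -> B B)
  Step 5: B B B B B  =>  b B B B B   (applied B -> b)
  Step 6: b B B B B  =>  b B B B B B   (applied B -> B B)
  Step 7: b B B B B B  =>  b B B B B B B   (applied B -> B B)
  Step 8: b B B B B B B  =>  b b B B B B B   (applied B -> b)
  Step 9: b b B B B B B  =>  b b b B B B B   (applied B -> b)
  Step 10: b b b B B B B  =>  b b b b B B B   (applied B -> b)
  Step 11: b b b b B B B  =>  b b b b B B B B   (applied B -> B B)
  Step 12: b b b b B B B B  =>  b b b b B B B B B   (applied B -> B B)
  Step 13: b b b b B B B B B  =>  b b b b B B B B B B   (applied B -> B B)
  Step 14: b b b b B B B B B B  =>  b b b b b B B B B B   (applied B -> b)
  Step 15: b b b b b B B B B B  =>  b b b b b b B B B B   (applied B -> b)
  Step 16: b b b b b b B B B B  =>  b b b b b b B B B B B   (applied B -> B B)
  Step 17: b b b b b b B B B B B  =>  b b b b b b b B B B B   (applied B -> b)
  Step 18: b b b b b b b B B B B  =>  b b b b b b b b B B B   (applied B -> b)
  Step 19: b b b b b b b b B B B  =>  b b b b b b b b B B B B   (applied B -> B B)
  Step 20: b b b b b b b b B B B B  =>  b b b b b b b b b B B B   (applied B -> b)
  Step 21: b b b b b b b b b B B B  =>  b b b b b b b b b B B B B   (applied B -> B B)
  Step 22: b b b b b b b b b B B B B  =>  b b b b b b b b b b B B B   (applied B -> b)
  Step 23: b b b b b b b b b b B B B  =>  b b b b b b b b b b b B B   (applied B -> b)
  Step 24: b b b b b b b b b b b B B  =>  b b b b b b b b b b b B B B   (applied B -> B B)
  Step 25: b b b b b b b b b b b B B B  =>  b b b b b b b b b b b B B B B   (applied B -> B B)
  Step 26: b b b b b b b b b b b B B B B  =>  b b b b b b b b b b b B B B B B   (applied B -> B B)
  Step 27: b b b b b b b b b b b B B B B B  =>  b b b b b b b b b b b B B B B B B   (applied B -> B B)
  Step 28: b b b b b b b b b b b B B B B B B  =>  b b b b b b b b b b b b B B B B B   (applied B -> b)
  Step 29: b b b b b b b b b b b b B B B B B  =>  b b b b b b b b b b b b b B B B B   (applied B -> b)
  Step 30: b b b b b b b b b b b b b B B B B  =>  b b b b b b b b b b b b b B B B B B   (applied B -> B B)
  Step 31: b b b b b b b b b b b b b B B B B B  =>  b b b b b b b b b b b b b b B B B B   (applied B -> b)
  Step 32: b b b b b b b b b b b b b b B B B B  =>  b b b b b b b b b b b b b b b B B B   (applied B -> b)
  Step 33: b b b b b b b b b b b b b b b B B B  =>  b b b b b b b b b b b b b b b B B B B   (applied B -> B B)
  Step 34: b b b b b b b b b b b b b b b B B B B  =>  b b b b b b b b b b b b b b b b B B B   (applied B -> b)
  Step 35: b b b b b b b b b b b b b b b b B B B  =>  b b b b b b b b b b b b b b b b B B B B   (applied B -> B B)
  Step 36: b b b b b b b b b b b b b b b b B B B B  =>  b b b b b b b b b b b b b b b b b B B B   (applied B -> b)
  Step 37: b b b b b b b b b b b b b b b b b B B B  =>  b b b b b b b b b b b b b b b b b b B B   (applied B -> b)
  Step 38: b b b b b b b b b b b b b b b b b b B B  =>  b b b b b b b b b b b b b b b b b b B B B   (applied B -> B B)
  Step 39: b b b b b b b b b b b b b b b b b b B B B  =>  b b b b b b b b b b b b b b b b b b b B B   (applied B -> b)
  Step 40: b b b b b b b b b b b b b b b b b b b B B  =>  b b b b b b b b b b b b b b b b b b b B B B   (applied B -> B B)
  Step 41: b b b b b b b b b b b b b b b b b b b B B B  =>  b b b b b b b b b b b b b b b b b b b b B B   (applied B -> b)
  Step 42: b b b b b b b b b b b b b b b b b b b b B B  =>  b b b b b b b b b b b b b b b b b b b b B B B   (applied B -> B B)
  Step 43: b b b b b b b b b b b b b b b b b b b b B B B  =>  b b b b b b b b b b b b b b b b b b b b b B B   (applied B -> b)
  Step 44: b b b b b b b b b b b b b b b b b b b b b B B  =>  b b b b b b b b b b b b b b b b b b b b b b B   (applied B -> b)
  Step 45: b b b b b b b b b b b b b b b b b b b b b b B  =>  b b b b b b b b b b b b b b b b b b b b b b b   (applied B -> b)
Final yield: b b b b b b b b b b b b b b b b b b b b b b b
Total rewrite steps: 45

45


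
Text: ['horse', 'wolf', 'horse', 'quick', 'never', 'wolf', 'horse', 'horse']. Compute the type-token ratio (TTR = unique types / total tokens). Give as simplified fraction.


Tokens: 8
Unique types: ('horse', 'never', 'quick', 'wolf') = 4
TTR = 4/8
Simplify: divide both by 4 -> 1/2
TTR = 1/2

1/2


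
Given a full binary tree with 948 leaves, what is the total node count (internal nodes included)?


Leaf nodes (terminals): 948
Internal nodes = n - 1 = 948 - 1 = 947
Total = leaves + internal = 948 + 947 = 1895

1895


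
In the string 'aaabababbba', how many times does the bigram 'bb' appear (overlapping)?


Scanning 'aaabababbba' for bigram 'bb':
  Position 0: 'aa' -> no
  Position 1: 'aa' -> no
  Position 2: 'ab' -> no
  Position 3: 'ba' -> no
  Position 4: 'ab' -> no
  Position 5: 'ba' -> no
  Position 6: 'ab' -> no
  Position 7: 'bb' -> MATCH
  Position 8: 'bb' -> MATCH
  Position 9: 'ba' -> no
Total matches: 2

2


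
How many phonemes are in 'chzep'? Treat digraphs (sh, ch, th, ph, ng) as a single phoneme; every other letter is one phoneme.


Parsing 'chzep' greedily, digraphs first:
  'ch' -> digraph (1 consonant phoneme) (phonemes so far: 1)
  'z' -> consonant phoneme (phonemes so far: 2)
  'e' -> vowel phoneme (phonemes so far: 3)
  'p' -> consonant phoneme (phonemes so far: 4)
Total phonemes: 4

4


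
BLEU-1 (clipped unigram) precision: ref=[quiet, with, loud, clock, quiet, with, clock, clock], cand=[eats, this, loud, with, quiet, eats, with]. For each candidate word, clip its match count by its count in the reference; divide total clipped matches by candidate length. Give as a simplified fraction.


Reference word counts: {'clock': 3, 'loud': 1, 'quiet': 2, 'with': 2}
Checking each candidate word (with clipping):
  'eats' -> not in reference -> no match (matches: 0)
  'this' -> not in reference -> no match (matches: 0)
  'loud' -> in reference (ref count 1, used 1/1) -> match (matches: 1)
  'with' -> in reference (ref count 2, used 1/2) -> match (matches: 2)
  'quiet' -> in reference (ref count 2, used 1/2) -> match (matches: 3)
  'eats' -> not in reference -> no match (matches: 3)
  'with' -> in reference (ref count 2, used 2/2) -> match (matches: 4)
Clipped matches: 4, Candidate length: 7
Precision = 4/7

4/7


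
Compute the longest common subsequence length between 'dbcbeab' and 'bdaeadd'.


DP table for LCS of 'dbcbeab' and 'bdaeadd':
       b  d  a  e  a  d  d
    0  0  0  0  0  0  0  0
  d 0  0  1  1  1  1  1  1
  b 0  1  1  1  1  1  1  1
  c 0  1  1  1  1  1  1  1
  b 0  1  1  1  1  1  1  1
  e 0  1  1  1  2  2  2  2
  a 0  1  1  2  2  3  3  3
  b 0  1  1  2  2  3  3  3
LCS: 'dea'
LCS length = 3

3


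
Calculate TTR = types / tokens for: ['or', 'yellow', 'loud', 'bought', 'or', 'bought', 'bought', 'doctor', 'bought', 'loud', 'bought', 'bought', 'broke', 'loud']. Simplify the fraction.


Tokens: 14
Unique types: ('bought', 'broke', 'doctor', 'loud', 'or', 'yellow') = 6
TTR = 6/14
Simplify: divide both by 2 -> 3/7
TTR = 3/7

3/7


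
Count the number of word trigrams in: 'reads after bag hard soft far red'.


Word trigrams from [7] words:
  Trigram 1: (reads after bag)
  Trigram 2: (after bag hard)
  Trigram 3: (bag hard soft)
  Trigram 4: (hard soft far)
  Trigram 5: (soft far red)
Total word trigrams: 7 - 2 = 5

5


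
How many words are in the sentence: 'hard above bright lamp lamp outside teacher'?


Counting words by splitting on spaces:
  Word 1: 'hard'
  Word 2: 'above'
  Word 3: 'bright'
  Word 4: 'lamp'
  Word 5: 'lamp'
  Word 6: 'outside'
  Word 7: 'teacher'
Total words: 7

7


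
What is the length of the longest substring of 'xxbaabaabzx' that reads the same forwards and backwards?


Scanning 'xxbaabaabzx' for palindromic substrings.
Substring at positions 2-8: 'baabaab'.
Check: reverse('baabaab') = 'baabaab' -> palindrome confirmed.
Neighbouring characters ('x' / 'z') break symmetry, so it cannot extend further.
No longer palindromic substring exists; longest length = 7

7


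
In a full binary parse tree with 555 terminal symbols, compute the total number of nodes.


Leaf nodes (terminals): 555
Internal nodes = n - 1 = 555 - 1 = 554
Total = leaves + internal = 555 + 554 = 1109

1109


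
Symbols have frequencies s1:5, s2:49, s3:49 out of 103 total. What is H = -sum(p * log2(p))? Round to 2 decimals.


Computing entropy H = -sum(p_i * log2(p_i)):
  s1: p = 5/103 = 0.0485, -p*log2(p) = 0.2119
  s2: p = 49/103 = 0.4757, -p*log2(p) = 0.5099
  s3: p = 49/103 = 0.4757, -p*log2(p) = 0.5099
H = sum of terms = 1.2317
Rounded to 2 decimals: 1.23

1.23


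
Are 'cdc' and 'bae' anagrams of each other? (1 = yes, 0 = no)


Sort characters of 'cdc': 'ccd'
Sort characters of 'bae': 'abe'
Sorted forms differ -> they are NOT anagrams
Result: 0

0


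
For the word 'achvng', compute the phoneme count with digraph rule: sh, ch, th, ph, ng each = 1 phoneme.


Parsing 'achvng' greedily, digraphs first:
  'a' -> vowel phoneme (phonemes so far: 1)
  'ch' -> digraph (1 consonant phoneme) (phonemes so far: 2)
  'v' -> consonant phoneme (phonemes so far: 3)
  'ng' -> digraph (1 consonant phoneme) (phonemes so far: 4)
Total phonemes: 4

4


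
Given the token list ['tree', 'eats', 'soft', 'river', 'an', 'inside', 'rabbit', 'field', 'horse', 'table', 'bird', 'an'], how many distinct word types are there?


Listing all tokens and tracking unique types:
  Token 1: 'tree' -> NEW (unique so far: 1)
  Token 2: 'eats' -> NEW (unique so far: 2)
  Token 3: 'soft' -> NEW (unique so far: 3)
  Token 4: 'river' -> NEW (unique so far: 4)
  Token 5: 'an' -> NEW (unique so far: 5)
  Token 6: 'inside' -> NEW (unique so far: 6)
  Token 7: 'rabbit' -> NEW (unique so far: 7)
  Token 8: 'field' -> NEW (unique so far: 8)
  Token 9: 'horse' -> NEW (unique so far: 9)
  Token 10: 'table' -> NEW (unique so far: 10)
  Token 11: 'bird' -> NEW (unique so far: 11)
  Token 12: 'an' -> duplicate (unique so far: 11)
Unique types: ('an', 'bird', 'eats', 'field', 'horse', 'inside', 'rabbit', 'river', 'soft', 'table', 'tree')
Vocabulary size: 11

11


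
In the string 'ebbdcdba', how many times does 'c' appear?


Scanning 'ebbdcdba' for 'c':
  Position 4: 'c' -> MATCH (count: 1)
Total occurrences of 'c': 1

1


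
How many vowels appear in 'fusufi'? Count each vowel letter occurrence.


Scanning each character of 'fusufi':
  Position 1: 'f' -> consonant (running count: 0)
  Position 2: 'u' -> vowel (running count: 1)
  Position 3: 's' -> consonant (running count: 1)
  Position 4: 'u' -> vowel (running count: 2)
  Position 5: 'f' -> consonant (running count: 2)
  Position 6: 'i' -> vowel (running count: 3)
Total vowels: 3

3


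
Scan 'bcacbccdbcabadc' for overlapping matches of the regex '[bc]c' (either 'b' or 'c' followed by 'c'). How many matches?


Pattern: [bc]c means either 'b' or 'c' followed by 'c'.
Scanning 'bcacbccdbcabadc' position-by-position:
  Pos 0: window 'bc' -> MATCH
  Pos 1: window 'ca' -> no
  Pos 2: window 'ac' -> no
  Pos 3: window 'cb' -> no
  Pos 4: window 'bc' -> MATCH
  Pos 5: window 'cc' -> MATCH
  Pos 6: window 'cd' -> no
  Pos 7: window 'db' -> no
  Pos 8: window 'bc' -> MATCH
  Pos 9: window 'ca' -> no
  Pos 10: window 'ab' -> no
  Pos 11: window 'ba' -> no
  Pos 12: window 'ad' -> no
  Pos 13: window 'dc' -> no
  Pos 14: window 'c' -> no
Total matches: 4

4


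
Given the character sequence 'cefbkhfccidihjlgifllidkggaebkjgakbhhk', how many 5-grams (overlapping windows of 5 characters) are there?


String 'cefbkhfccidihjlgifllidkggaebkjgakbhhk' has length L = 37.
Number of overlapping n-grams = L - n + 1
Substituting: 37 - 5 + 1 = 33

33


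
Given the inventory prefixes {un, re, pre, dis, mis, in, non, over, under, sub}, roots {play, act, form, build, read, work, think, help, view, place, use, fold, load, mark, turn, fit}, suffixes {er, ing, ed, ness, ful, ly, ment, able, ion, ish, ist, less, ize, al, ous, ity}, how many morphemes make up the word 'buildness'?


Segmenting 'buildness' against the inventory:
  'build' -> root (morpheme 1)
  'ness' -> suffix (morpheme 2)
Total morphemes: 2

2


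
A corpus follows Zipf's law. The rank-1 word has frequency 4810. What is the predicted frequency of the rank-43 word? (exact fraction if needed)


Zipf's law: freq(rank) = f1 / rank
f1 = 4810, rank = 43
freq = 4810 / 43
GCD(4810, 43) = 1
Simplified: 4810/43

4810/43


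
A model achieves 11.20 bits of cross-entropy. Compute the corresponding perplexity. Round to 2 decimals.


Perplexity formula: PP = 2^H
H = 11.20
PP = 2^11.20
Decompose: 2^11.20 = 2^11 * 2^0.20
2^11 = 2048, 2^0.20 ~ 1.1486984
PP ~ 2048 * 1.1486984 = 2352.5343232
Rounded to 2 decimals: 2352.53

2352.53


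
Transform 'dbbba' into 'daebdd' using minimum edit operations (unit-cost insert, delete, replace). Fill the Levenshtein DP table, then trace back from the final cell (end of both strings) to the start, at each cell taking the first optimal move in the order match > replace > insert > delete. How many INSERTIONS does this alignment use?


Edit distance = 4. Backtracking from cell (5, 6) with preference match > replace > insert > delete,
then listing the resulting alignment 'dbbba' -> 'daebdd' left to right:
  Step 1: keep 'd'
  Step 2: insert 'a' [insertion #1]
  Step 3: replace b->e
  Step 4: keep 'b'
  Step 5: replace b->d
  Step 6: replace a->d
Total insertions: 1

1


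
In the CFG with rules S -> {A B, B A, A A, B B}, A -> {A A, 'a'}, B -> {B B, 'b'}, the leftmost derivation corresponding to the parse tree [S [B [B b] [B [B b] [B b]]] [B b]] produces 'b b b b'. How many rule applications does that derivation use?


Every bracketed nonterminal node [X ...] in the tree is produced by exactly one rule application.
Reading the tree off as a leftmost derivation:
  Step 1: S  =>  B B   (applied S -> B B)
  Step 2: B B  =>  B B B   (applied B -> B B)
  Step 3: B B B  =>  b B B   (applied B -> b)
  Step 4: b B B  =>  b B B B   (applied B -> B B)
  Step 5: b B B B  =>  b b B B   (applied B -> b)
  Step 6: b b B B  =>  b b b B   (applied B -> b)
  Step 7: b b b B  =>  b b b b   (applied B -> b)
Final yield: b b b b
Total rewrite steps: 7

7


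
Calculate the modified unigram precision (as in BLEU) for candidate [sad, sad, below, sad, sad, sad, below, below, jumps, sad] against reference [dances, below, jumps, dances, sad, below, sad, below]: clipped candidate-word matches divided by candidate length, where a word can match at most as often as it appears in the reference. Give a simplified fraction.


Reference word counts: {'below': 3, 'dances': 2, 'jumps': 1, 'sad': 2}
Checking each candidate word (with clipping):
  'sad' -> in reference (ref count 2, used 1/2) -> match (matches: 1)
  'sad' -> in reference (ref count 2, used 2/2) -> match (matches: 2)
  'below' -> in reference (ref count 3, used 1/3) -> match (matches: 3)
  'sad' -> ref count 2 already used up (2/2) -> clipped, no match (matches: 3)
  'sad' -> ref count 2 already used up (2/2) -> clipped, no match (matches: 3)
  'sad' -> ref count 2 already used up (2/2) -> clipped, no match (matches: 3)
  'below' -> in reference (ref count 3, used 2/3) -> match (matches: 4)
  'below' -> in reference (ref count 3, used 3/3) -> match (matches: 5)
  'jumps' -> in reference (ref count 1, used 1/1) -> match (matches: 6)
  'sad' -> ref count 2 already used up (2/2) -> clipped, no match (matches: 6)
Clipped matches: 6, Candidate length: 10
Precision = 6/10 = 3/5

3/5


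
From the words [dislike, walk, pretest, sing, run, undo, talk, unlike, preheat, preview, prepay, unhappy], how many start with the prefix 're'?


Checking each word for prefix 're':
  'dislike' -> no (count: 0)
  'walk' -> no (count: 0)
  'pretest' -> no (count: 0)
  'sing' -> no (count: 0)
  'run' -> no (count: 0)
  'undo' -> no (count: 0)
  'talk' -> no (count: 0)
  'unlike' -> no (count: 0)
  'preheat' -> no (count: 0)
  'preview' -> no (count: 0)
  'prepay' -> no (count: 0)
  'unhappy' -> no (count: 0)
Total with prefix 're': 0

0


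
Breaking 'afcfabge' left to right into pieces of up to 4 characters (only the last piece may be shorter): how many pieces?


'afcfabge' has 8 characters.
Chunking with max size 4:
  Chunk 1: 'afcf' (positions 0-3)
  Chunk 2: 'abge' (positions 4-7)
Total chunks: ceil(8 / 4) = 2

2


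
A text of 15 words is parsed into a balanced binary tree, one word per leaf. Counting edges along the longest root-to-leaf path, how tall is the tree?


In a balanced binary tree with n leaves the deepest leaf is ceil(log2(n)) edges below the root.
log2(15) = 3.9069
ceil(3.9069) = 4
height (edges) = 4

4


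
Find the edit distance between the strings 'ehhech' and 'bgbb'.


Building DP table for s1='ehhech' (len 6) and s2='bgbb' (len 4):
       b  g  b  b
    0  1  2  3  4
  e 1  1  2  3  4
  h 2  2  2  3  4
  h 3  3  3  3  4
  e 4  4  4  4  4
  c 5  5  5  5  5
  h 6  6  6  6  6
Edit distance = dp[6][4] = 6

6
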